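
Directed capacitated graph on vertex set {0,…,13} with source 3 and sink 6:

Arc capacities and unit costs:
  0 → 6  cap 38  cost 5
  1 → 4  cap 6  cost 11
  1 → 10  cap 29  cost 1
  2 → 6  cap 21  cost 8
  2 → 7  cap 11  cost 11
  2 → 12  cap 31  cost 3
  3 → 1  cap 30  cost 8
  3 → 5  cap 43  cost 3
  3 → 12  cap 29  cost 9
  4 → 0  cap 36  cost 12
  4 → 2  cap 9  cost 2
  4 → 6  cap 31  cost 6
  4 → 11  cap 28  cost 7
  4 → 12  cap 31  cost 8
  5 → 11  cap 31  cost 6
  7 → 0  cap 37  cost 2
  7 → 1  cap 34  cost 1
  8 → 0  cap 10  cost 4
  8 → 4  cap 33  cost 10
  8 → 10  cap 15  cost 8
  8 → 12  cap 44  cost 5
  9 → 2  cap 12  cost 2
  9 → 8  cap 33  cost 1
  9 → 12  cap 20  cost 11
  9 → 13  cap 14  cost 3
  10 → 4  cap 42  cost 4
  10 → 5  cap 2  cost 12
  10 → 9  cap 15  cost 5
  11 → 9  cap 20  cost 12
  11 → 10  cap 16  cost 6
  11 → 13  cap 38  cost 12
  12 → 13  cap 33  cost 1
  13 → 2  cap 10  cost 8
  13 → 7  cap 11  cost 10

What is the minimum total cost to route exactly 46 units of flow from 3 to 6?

Minimum cost for 46 units: 996

shortest-cost path #1: 3→1→10→4→6 push 29 @ unit cost 19 (adds 551)
shortest-cost path #2: 3→1→4→6 push 1 @ unit cost 25 (adds 25)
shortest-cost path #3: 3→5→11→10→4→6 push 1 @ unit cost 25 (adds 25)
shortest-cost path #4: 3→12→13→2→6 push 10 @ unit cost 26 (adds 260)
shortest-cost path #5: 3→12→13→7→0→6 push 5 @ unit cost 27 (adds 135)
total cost = 996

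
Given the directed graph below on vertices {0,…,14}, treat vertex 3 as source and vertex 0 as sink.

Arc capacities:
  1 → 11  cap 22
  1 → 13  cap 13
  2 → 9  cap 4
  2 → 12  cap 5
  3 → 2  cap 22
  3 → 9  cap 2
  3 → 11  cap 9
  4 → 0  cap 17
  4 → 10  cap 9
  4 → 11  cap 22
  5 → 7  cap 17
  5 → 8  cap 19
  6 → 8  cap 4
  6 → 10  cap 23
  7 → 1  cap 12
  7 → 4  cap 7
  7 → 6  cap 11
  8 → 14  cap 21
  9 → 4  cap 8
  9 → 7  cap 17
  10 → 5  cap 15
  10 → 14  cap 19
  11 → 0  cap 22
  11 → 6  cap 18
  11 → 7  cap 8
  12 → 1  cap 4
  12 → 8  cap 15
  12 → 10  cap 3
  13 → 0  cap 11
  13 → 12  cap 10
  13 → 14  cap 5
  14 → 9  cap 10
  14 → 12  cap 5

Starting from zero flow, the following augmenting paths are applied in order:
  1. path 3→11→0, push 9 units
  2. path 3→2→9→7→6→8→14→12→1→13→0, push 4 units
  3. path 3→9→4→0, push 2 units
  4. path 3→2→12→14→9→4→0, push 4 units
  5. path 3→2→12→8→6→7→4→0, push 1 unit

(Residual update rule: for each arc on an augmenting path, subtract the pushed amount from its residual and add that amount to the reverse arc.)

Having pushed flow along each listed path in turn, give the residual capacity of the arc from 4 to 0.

Residual capacity of (4,0): 10

after path 1 (3→11→0, push 9): res(4,0)=17
after path 2 (3→2→9→7→6→8→14→12→1→13→0, push 4): res(4,0)=17
after path 3 (3→9→4→0, push 2): res(4,0)=15
after path 4 (3→2→12→14→9→4→0, push 4): res(4,0)=11
after path 5 (3→2→12→8→6→7→4→0, push 1): res(4,0)=10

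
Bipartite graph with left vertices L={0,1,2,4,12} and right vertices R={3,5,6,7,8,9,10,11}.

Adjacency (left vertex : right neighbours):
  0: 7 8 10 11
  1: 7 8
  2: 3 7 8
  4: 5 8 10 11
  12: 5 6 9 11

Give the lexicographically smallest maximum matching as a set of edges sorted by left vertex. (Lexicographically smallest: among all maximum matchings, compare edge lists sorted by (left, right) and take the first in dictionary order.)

|M| = 5 (so the lex-smallest maximum matching has 5 edges)
process left vertices in ascending order; for each, take the smallest-labelled available neighbour that still permits 5 edges overall, or leave it unmatched if none does
lex-smallest matching: {0-7, 1-8, 2-3, 4-5, 12-6}

Lex-smallest maximum matching: {(0,7), (1,8), (2,3), (4,5), (12,6)}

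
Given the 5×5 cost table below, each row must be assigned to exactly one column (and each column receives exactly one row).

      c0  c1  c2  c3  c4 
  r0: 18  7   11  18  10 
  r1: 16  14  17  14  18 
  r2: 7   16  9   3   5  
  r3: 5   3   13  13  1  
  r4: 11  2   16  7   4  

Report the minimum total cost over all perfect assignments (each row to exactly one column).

optimal assignment: row0→col2 (cost 11), row1→col0 (cost 16), row2→col3 (cost 3), row3→col4 (cost 1), row4→col1 (cost 2)
total = 11 + 16 + 3 + 1 + 2 = 33

Minimum assignment cost: 33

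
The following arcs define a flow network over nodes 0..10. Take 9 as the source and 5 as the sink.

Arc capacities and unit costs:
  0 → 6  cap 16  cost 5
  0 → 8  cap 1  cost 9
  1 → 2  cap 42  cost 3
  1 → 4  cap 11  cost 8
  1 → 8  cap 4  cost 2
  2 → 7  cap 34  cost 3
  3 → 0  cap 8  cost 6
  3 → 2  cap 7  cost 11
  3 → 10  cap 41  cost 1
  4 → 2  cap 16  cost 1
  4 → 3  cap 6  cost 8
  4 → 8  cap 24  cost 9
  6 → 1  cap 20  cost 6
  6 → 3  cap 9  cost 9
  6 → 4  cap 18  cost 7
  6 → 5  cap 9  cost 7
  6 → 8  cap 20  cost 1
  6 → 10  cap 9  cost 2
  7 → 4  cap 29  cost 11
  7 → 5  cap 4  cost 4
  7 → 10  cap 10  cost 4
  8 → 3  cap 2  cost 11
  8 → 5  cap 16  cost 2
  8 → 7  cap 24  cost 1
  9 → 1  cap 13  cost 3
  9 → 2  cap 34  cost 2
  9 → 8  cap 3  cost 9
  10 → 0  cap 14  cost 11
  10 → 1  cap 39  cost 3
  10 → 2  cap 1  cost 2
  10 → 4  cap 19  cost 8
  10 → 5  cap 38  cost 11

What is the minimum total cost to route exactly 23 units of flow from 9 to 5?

Minimum cost for 23 units: 341

shortest-cost path #1: 9→1→8→5 push 4 @ unit cost 7 (adds 28)
shortest-cost path #2: 9→2→7→5 push 4 @ unit cost 9 (adds 36)
shortest-cost path #3: 9→8→5 push 3 @ unit cost 11 (adds 33)
shortest-cost path #4: 9→2→7→10→5 push 10 @ unit cost 20 (adds 200)
shortest-cost path #5: 9→1→4→8→5 push 2 @ unit cost 22 (adds 44)
total cost = 341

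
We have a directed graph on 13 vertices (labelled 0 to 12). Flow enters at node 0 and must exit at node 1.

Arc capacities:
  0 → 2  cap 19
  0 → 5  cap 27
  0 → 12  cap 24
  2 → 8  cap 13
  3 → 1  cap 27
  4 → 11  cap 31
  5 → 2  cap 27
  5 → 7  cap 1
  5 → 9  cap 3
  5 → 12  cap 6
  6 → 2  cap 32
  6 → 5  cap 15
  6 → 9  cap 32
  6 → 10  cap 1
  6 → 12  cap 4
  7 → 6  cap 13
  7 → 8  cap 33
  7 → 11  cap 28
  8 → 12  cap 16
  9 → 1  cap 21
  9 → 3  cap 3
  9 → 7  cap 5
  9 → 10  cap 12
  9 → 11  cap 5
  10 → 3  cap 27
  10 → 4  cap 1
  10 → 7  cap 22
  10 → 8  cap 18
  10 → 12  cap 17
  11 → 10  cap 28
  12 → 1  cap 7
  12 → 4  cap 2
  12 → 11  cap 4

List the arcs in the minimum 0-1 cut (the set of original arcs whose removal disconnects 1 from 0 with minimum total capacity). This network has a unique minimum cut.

augment #1: 0→12→1 push 7
augment #2: 0→5→9→1 push 3
augment #3: 0→5→7→6→9→1 push 1
augment #4: 0→12→11→10→3→1 push 4
augment #5: 0→12→4→11→10→3→1 push 2
max flow = 17; residual-reachable set from 0 gives S-side
cut edges (S→T): {(5,7), (5,9), (12,1), (12,4), (12,11)} total cap 17

Min-cut arcs: {(5,7), (5,9), (12,1), (12,4), (12,11)} (total capacity 17)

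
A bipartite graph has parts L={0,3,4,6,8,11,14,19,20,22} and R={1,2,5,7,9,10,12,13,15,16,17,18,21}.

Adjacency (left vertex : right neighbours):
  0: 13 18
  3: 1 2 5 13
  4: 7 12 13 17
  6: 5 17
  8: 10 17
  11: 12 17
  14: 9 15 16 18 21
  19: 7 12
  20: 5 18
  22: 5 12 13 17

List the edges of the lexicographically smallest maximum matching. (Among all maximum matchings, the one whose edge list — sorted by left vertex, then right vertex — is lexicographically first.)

Lex-smallest maximum matching: {(0,13), (3,1), (4,7), (6,5), (8,10), (11,12), (14,9), (20,18), (22,17)}

|M| = 9 (so the lex-smallest maximum matching has 9 edges)
process left vertices in ascending order; for each, take the smallest-labelled available neighbour that still permits 9 edges overall, or leave it unmatched if none does
lex-smallest matching: {0-13, 3-1, 4-7, 6-5, 8-10, 11-12, 14-9, 20-18, 22-17}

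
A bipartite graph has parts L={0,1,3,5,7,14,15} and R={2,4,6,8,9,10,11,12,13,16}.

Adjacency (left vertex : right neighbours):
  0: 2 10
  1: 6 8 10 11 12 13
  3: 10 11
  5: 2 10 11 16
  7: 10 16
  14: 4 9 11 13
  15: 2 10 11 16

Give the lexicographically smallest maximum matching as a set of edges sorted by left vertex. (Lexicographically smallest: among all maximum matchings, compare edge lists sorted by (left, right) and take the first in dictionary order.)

|M| = 6 (so the lex-smallest maximum matching has 6 edges)
process left vertices in ascending order; for each, take the smallest-labelled available neighbour that still permits 6 edges overall, or leave it unmatched if none does
lex-smallest matching: {0-2, 1-6, 3-10, 5-11, 7-16, 14-4}

Lex-smallest maximum matching: {(0,2), (1,6), (3,10), (5,11), (7,16), (14,4)}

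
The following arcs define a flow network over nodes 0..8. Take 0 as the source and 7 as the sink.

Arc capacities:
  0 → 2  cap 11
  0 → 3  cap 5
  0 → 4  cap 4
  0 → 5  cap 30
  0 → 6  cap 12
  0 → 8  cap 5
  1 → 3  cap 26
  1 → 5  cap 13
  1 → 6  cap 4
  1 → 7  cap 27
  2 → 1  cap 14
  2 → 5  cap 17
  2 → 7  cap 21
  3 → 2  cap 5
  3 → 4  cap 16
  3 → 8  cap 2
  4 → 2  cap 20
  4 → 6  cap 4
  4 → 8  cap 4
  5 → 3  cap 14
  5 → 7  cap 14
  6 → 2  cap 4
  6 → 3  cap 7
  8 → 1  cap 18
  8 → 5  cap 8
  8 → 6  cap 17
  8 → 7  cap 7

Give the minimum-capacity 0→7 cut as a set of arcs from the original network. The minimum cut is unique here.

augment #1: 0→2→7 push 11
augment #2: 0→5→7 push 14
augment #3: 0→8→7 push 5
augment #4: 0→3→2→7 push 5
augment #5: 0→4→2→7 push 4
augment #6: 0→6→2→7 push 1
augment #7: 0→5→3→8→7 push 2
augment #8: 0→6→2→1→7 push 3
augment #9: 0→5→3→4→2→1→7 push 11
augment #10: 0→5→3→4→8→1→7 push 1
augment #11: 0→6→3→4→8→1→7 push 3
max flow = 60; residual-reachable set from 0 gives S-side
cut edges (S→T): {(0,8), (2,1), (2,7), (3,8), (4,8), (5,7)} total cap 60

Min-cut arcs: {(0,8), (2,1), (2,7), (3,8), (4,8), (5,7)} (total capacity 60)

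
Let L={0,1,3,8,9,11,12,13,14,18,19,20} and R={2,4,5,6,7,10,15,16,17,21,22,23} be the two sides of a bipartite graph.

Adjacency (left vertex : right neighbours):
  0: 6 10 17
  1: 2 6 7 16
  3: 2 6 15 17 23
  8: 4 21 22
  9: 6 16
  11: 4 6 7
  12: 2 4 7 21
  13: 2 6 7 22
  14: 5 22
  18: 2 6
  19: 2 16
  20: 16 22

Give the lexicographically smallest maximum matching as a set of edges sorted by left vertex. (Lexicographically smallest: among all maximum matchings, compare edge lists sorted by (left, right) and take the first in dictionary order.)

|M| = 10 (so the lex-smallest maximum matching has 10 edges)
process left vertices in ascending order; for each, take the smallest-labelled available neighbour that still permits 10 edges overall, or leave it unmatched if none does
lex-smallest matching: {0-10, 1-2, 3-15, 8-4, 9-6, 11-7, 12-21, 13-22, 14-5, 19-16}

Lex-smallest maximum matching: {(0,10), (1,2), (3,15), (8,4), (9,6), (11,7), (12,21), (13,22), (14,5), (19,16)}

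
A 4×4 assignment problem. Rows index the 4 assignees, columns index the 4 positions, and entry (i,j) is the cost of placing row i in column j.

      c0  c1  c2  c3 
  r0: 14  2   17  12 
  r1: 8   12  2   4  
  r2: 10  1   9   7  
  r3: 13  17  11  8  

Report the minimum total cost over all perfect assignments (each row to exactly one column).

optimal assignment: row0→col1 (cost 2), row1→col2 (cost 2), row2→col0 (cost 10), row3→col3 (cost 8)
total = 2 + 2 + 10 + 8 = 22

Minimum assignment cost: 22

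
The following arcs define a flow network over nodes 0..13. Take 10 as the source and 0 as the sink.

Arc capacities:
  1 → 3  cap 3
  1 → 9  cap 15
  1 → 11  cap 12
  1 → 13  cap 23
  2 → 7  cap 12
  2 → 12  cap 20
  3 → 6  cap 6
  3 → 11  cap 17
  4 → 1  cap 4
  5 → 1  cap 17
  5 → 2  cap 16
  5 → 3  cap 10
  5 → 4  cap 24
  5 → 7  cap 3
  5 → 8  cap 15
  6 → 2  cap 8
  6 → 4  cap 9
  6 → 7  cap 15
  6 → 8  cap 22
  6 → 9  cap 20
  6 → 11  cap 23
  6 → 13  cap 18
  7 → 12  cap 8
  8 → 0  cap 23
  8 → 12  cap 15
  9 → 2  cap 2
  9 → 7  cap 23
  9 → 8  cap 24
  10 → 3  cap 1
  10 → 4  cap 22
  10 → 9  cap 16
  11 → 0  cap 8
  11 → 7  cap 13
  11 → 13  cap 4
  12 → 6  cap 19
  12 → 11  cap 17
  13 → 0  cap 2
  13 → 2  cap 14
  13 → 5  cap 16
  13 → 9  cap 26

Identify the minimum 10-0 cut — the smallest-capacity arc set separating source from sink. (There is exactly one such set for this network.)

Min-cut arcs: {(4,1), (10,3), (10,9)} (total capacity 21)

augment #1: 10→3→11→0 push 1
augment #2: 10→9→8→0 push 16
augment #3: 10→4→1→11→0 push 4
max flow = 21; residual-reachable set from 10 gives S-side
cut edges (S→T): {(4,1), (10,3), (10,9)} total cap 21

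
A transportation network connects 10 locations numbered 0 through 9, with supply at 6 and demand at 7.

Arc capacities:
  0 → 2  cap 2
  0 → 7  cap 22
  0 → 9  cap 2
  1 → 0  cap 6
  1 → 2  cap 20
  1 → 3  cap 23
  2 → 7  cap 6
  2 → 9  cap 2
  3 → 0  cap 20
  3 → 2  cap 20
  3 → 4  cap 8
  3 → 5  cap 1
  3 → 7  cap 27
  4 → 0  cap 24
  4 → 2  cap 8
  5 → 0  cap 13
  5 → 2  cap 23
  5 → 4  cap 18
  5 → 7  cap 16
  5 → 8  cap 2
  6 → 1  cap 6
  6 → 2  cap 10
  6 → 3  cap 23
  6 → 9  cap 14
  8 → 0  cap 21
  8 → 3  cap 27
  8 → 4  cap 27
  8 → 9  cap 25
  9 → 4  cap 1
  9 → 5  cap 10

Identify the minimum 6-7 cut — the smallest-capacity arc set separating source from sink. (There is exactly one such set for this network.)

Min-cut arcs: {(2,7), (6,1), (6,3), (9,4), (9,5)} (total capacity 46)

augment #1: 6→2→7 push 6
augment #2: 6→3→7 push 23
augment #3: 6→1→0→7 push 6
augment #4: 6→9→5→7 push 10
augment #5: 6→9→4→0→7 push 1
max flow = 46; residual-reachable set from 6 gives S-side
cut edges (S→T): {(2,7), (6,1), (6,3), (9,4), (9,5)} total cap 46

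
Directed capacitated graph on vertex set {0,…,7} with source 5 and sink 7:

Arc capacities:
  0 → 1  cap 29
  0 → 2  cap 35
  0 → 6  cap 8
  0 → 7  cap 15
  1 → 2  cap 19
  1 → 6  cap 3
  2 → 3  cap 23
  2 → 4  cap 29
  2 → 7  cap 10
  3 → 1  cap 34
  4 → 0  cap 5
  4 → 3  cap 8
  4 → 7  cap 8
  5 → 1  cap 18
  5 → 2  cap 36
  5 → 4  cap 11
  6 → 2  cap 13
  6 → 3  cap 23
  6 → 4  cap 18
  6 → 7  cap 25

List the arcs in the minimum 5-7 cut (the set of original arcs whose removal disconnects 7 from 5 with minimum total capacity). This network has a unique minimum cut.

augment #1: 5→2→7 push 10
augment #2: 5→4→7 push 8
augment #3: 5→1→6→7 push 3
augment #4: 5→4→0→7 push 3
augment #5: 5→2→4→0→7 push 2
max flow = 26; residual-reachable set from 5 gives S-side
cut edges (S→T): {(1,6), (2,7), (4,0), (4,7)} total cap 26

Min-cut arcs: {(1,6), (2,7), (4,0), (4,7)} (total capacity 26)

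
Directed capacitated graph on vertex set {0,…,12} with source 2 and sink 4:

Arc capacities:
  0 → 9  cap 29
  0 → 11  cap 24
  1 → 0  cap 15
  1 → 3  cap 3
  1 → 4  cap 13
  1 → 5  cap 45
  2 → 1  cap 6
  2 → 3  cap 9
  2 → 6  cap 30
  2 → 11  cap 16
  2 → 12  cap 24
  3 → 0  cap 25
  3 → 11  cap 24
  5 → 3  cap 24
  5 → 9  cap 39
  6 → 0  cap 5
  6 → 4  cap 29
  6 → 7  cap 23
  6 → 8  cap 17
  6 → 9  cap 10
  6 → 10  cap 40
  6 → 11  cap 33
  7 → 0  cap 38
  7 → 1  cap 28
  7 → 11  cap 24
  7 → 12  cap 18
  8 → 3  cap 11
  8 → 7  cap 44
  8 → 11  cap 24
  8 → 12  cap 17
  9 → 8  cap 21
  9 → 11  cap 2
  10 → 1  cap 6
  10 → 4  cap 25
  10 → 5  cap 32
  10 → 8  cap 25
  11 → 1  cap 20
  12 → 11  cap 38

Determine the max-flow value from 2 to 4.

augment #1: 2→1→4 bottleneck 6, total now 6
augment #2: 2→6→4 bottleneck 29, total now 35
augment #3: 2→6→10→4 bottleneck 1, total now 36
augment #4: 2→11→1→4 bottleneck 7, total now 43

Maximum flow value: 43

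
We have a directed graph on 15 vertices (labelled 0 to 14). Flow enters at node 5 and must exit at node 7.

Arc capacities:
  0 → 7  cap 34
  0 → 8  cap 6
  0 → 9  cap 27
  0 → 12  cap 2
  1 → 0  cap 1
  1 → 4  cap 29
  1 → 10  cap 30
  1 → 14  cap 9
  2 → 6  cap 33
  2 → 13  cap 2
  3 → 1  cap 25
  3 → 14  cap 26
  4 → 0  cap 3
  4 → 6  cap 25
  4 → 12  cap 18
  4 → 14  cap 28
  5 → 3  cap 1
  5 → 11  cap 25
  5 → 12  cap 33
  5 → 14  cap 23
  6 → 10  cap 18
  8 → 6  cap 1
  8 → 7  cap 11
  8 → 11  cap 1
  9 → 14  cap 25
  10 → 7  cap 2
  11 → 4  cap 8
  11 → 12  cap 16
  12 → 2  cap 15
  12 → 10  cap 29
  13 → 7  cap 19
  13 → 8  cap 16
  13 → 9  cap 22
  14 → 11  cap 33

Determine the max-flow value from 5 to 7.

Maximum flow value: 8

augment #1: 5→12→10→7 bottleneck 2, total now 2
augment #2: 5→3→1→0→7 bottleneck 1, total now 3
augment #3: 5→11→4→0→7 bottleneck 3, total now 6
augment #4: 5→12→2→13→7 bottleneck 2, total now 8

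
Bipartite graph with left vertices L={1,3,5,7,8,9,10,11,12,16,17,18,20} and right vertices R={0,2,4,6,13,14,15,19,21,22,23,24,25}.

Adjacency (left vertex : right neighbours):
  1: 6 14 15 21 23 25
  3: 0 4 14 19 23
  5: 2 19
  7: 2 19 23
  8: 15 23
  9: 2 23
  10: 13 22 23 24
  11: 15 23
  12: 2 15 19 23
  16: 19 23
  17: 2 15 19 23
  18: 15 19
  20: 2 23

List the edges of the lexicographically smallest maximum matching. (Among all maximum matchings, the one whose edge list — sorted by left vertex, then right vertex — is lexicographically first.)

Lex-smallest maximum matching: {(1,6), (3,0), (5,2), (7,19), (8,15), (9,23), (10,13)}

|M| = 7 (so the lex-smallest maximum matching has 7 edges)
process left vertices in ascending order; for each, take the smallest-labelled available neighbour that still permits 7 edges overall, or leave it unmatched if none does
lex-smallest matching: {1-6, 3-0, 5-2, 7-19, 8-15, 9-23, 10-13}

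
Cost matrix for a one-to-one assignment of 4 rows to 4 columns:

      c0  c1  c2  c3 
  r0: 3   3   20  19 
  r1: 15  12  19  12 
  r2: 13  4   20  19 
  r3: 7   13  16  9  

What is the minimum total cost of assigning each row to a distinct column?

one of 2 optimal assignments: row0→col0 (cost 3), row1→col2 (cost 19), row2→col1 (cost 4), row3→col3 (cost 9)
total = 3 + 19 + 4 + 9 = 35

Minimum assignment cost: 35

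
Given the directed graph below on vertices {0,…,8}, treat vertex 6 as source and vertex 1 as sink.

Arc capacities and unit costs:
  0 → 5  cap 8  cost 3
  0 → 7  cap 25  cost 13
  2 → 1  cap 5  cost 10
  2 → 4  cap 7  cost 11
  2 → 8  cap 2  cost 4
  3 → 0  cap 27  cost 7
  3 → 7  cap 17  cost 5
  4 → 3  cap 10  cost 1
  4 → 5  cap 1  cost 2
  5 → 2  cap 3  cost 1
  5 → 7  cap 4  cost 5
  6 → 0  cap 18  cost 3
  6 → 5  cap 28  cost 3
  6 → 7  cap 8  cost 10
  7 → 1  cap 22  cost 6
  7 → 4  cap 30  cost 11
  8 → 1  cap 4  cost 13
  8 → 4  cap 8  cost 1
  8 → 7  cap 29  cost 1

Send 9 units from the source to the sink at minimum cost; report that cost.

shortest-cost path #1: 6→5→7→1 push 4 @ unit cost 14 (adds 56)
shortest-cost path #2: 6→5→2→1 push 3 @ unit cost 14 (adds 42)
shortest-cost path #3: 6→7→1 push 2 @ unit cost 16 (adds 32)
total cost = 130

Minimum cost for 9 units: 130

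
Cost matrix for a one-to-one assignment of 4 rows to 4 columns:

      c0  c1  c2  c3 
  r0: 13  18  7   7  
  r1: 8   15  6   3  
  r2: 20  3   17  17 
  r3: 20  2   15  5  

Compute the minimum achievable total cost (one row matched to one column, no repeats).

Minimum assignment cost: 23

optimal assignment: row0→col2 (cost 7), row1→col0 (cost 8), row2→col1 (cost 3), row3→col3 (cost 5)
total = 7 + 8 + 3 + 5 = 23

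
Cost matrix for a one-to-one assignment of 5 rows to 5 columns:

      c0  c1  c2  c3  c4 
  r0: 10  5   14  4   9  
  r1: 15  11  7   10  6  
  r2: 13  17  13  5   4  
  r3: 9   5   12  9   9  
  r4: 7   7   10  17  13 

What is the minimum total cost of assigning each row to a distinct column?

optimal assignment: row0→col3 (cost 4), row1→col2 (cost 7), row2→col4 (cost 4), row3→col1 (cost 5), row4→col0 (cost 7)
total = 4 + 7 + 4 + 5 + 7 = 27

Minimum assignment cost: 27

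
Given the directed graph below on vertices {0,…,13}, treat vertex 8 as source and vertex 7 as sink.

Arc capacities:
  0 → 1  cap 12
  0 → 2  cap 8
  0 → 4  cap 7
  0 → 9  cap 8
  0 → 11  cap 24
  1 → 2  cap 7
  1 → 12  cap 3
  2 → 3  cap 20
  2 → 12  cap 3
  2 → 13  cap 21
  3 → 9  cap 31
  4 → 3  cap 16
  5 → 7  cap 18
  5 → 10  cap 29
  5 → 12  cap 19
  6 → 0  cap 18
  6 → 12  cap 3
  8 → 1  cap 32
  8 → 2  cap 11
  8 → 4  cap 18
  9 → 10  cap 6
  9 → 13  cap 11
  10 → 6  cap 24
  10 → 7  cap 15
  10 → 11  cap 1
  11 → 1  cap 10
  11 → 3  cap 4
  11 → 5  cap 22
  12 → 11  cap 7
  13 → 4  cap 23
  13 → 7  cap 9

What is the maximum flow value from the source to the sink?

augment #1: 8→2→13→7 bottleneck 9, total now 9
augment #2: 8→1→12→11→5→7 bottleneck 3, total now 12
augment #3: 8→2→3→9→10→7 bottleneck 2, total now 14
augment #4: 8→4→3→9→10→7 bottleneck 4, total now 18
augment #5: 8→1→2→12→11→5→7 bottleneck 3, total now 21

Maximum flow value: 21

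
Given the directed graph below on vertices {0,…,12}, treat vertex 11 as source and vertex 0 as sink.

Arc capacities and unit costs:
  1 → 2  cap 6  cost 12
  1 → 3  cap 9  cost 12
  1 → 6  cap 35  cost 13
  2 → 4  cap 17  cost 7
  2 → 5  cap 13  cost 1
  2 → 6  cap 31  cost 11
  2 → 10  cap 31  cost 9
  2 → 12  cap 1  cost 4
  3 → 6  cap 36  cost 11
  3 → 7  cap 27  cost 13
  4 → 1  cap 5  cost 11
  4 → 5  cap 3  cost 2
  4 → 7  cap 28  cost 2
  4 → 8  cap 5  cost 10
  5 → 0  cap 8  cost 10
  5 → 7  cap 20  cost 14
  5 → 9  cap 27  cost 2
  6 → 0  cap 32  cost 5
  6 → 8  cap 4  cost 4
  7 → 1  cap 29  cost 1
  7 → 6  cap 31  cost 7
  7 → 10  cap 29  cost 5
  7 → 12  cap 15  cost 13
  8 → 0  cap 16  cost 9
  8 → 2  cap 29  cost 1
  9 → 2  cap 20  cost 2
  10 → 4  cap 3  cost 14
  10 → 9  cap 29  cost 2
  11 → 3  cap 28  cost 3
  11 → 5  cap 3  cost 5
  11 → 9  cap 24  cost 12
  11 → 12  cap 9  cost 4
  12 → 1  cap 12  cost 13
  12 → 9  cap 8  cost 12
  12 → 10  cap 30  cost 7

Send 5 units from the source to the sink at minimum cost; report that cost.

Minimum cost for 5 units: 83

shortest-cost path #1: 11→5→0 push 3 @ unit cost 15 (adds 45)
shortest-cost path #2: 11→3→6→0 push 2 @ unit cost 19 (adds 38)
total cost = 83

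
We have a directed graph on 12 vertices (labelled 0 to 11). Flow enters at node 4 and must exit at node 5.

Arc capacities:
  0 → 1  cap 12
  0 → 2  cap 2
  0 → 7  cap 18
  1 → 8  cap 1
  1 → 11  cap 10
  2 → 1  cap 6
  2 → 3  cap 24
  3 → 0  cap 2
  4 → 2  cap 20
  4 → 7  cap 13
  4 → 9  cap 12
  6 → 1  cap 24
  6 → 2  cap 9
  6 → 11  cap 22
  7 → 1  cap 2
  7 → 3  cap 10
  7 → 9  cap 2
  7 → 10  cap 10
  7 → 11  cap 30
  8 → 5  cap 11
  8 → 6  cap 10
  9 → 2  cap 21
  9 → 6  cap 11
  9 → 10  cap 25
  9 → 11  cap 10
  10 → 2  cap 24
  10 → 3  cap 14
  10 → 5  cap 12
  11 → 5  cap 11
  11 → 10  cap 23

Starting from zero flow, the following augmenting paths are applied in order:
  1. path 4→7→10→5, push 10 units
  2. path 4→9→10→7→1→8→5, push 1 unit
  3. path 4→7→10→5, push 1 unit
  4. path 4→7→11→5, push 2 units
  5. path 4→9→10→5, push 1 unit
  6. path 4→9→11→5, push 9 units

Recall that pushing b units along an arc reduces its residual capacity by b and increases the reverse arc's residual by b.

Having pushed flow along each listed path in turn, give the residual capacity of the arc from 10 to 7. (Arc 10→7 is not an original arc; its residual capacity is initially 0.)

after path 1 (4→7→10→5, push 10): res(10,7)=10
after path 2 (4→9→10→7→1→8→5, push 1): res(10,7)=9
after path 3 (4→7→10→5, push 1): res(10,7)=10
after path 4 (4→7→11→5, push 2): res(10,7)=10
after path 5 (4→9→10→5, push 1): res(10,7)=10
after path 6 (4→9→11→5, push 9): res(10,7)=10

Residual capacity of (10,7): 10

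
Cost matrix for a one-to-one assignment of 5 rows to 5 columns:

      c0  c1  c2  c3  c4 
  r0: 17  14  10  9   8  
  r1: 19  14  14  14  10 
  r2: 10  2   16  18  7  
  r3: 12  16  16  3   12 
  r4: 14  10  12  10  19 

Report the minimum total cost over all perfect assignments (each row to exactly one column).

Minimum assignment cost: 39

optimal assignment: row0→col2 (cost 10), row1→col4 (cost 10), row2→col1 (cost 2), row3→col3 (cost 3), row4→col0 (cost 14)
total = 10 + 10 + 2 + 3 + 14 = 39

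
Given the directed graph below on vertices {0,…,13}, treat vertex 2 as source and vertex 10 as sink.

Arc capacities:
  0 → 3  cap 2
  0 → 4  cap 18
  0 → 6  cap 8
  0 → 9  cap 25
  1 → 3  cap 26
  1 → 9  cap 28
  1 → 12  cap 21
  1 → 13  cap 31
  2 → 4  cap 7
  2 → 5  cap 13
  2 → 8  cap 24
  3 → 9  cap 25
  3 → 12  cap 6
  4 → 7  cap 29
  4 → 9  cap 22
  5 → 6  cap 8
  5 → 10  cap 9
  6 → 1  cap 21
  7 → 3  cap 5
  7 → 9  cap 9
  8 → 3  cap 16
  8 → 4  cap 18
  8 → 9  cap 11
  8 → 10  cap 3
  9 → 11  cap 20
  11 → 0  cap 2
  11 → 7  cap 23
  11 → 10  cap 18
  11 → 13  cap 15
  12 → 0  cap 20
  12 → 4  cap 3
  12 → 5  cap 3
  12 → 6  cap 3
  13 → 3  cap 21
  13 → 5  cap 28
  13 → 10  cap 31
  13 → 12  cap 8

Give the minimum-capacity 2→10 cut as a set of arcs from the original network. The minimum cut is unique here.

Min-cut arcs: {(2,5), (3,12), (8,10), (9,11)} (total capacity 42)

augment #1: 2→5→10 push 9
augment #2: 2→8→10 push 3
augment #3: 2→4→9→11→10 push 7
augment #4: 2→8→9→11→10 push 11
augment #5: 2→5→6→1→13→10 push 4
augment #6: 2→8→3→9→11→13→10 push 2
augment #7: 2→8→3→12→6→1→13→10 push 3
augment #8: 2→8→3→12→0→6→1→13→10 push 3
max flow = 42; residual-reachable set from 2 gives S-side
cut edges (S→T): {(2,5), (3,12), (8,10), (9,11)} total cap 42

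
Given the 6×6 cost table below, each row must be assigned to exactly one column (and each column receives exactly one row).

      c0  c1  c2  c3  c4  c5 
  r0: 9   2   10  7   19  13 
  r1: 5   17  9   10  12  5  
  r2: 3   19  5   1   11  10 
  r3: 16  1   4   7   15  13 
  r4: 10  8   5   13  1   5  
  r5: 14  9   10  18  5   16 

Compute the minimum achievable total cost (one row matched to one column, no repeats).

optimal assignment: row0→col1 (cost 2), row1→col0 (cost 5), row2→col3 (cost 1), row3→col2 (cost 4), row4→col5 (cost 5), row5→col4 (cost 5)
total = 2 + 5 + 1 + 4 + 5 + 5 = 22

Minimum assignment cost: 22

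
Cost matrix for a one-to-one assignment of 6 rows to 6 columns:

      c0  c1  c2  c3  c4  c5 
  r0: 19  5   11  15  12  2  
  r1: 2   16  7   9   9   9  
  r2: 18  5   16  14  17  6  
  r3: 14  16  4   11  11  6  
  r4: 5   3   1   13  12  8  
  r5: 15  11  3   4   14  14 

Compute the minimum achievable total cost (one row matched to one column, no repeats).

optimal assignment: row0→col5 (cost 2), row1→col0 (cost 2), row2→col1 (cost 5), row3→col4 (cost 11), row4→col2 (cost 1), row5→col3 (cost 4)
total = 2 + 2 + 5 + 11 + 1 + 4 = 25

Minimum assignment cost: 25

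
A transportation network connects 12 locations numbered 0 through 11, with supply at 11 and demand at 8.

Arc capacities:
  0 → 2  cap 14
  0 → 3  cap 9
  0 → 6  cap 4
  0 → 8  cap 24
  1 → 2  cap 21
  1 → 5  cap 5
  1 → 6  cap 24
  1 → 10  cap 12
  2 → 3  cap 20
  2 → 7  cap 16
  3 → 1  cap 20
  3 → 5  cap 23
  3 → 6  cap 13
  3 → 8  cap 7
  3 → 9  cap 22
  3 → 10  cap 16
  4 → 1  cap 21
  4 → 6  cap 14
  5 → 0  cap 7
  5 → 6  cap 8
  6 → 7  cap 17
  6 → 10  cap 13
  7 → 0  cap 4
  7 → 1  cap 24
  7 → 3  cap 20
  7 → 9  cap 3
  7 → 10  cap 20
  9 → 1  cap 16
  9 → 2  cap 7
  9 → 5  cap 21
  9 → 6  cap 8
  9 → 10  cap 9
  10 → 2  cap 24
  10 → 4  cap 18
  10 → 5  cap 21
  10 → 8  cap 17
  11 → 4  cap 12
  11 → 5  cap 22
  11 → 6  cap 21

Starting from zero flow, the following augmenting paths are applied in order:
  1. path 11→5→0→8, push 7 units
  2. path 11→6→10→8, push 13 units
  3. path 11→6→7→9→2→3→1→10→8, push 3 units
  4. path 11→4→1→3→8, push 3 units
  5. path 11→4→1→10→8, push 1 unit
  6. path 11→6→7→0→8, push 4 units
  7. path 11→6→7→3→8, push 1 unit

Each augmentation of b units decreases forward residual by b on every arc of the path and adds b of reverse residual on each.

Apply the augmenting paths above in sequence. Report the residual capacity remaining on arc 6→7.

Residual capacity of (6,7): 9

after path 1 (11→5→0→8, push 7): res(6,7)=17
after path 2 (11→6→10→8, push 13): res(6,7)=17
after path 3 (11→6→7→9→2→3→1→10→8, push 3): res(6,7)=14
after path 4 (11→4→1→3→8, push 3): res(6,7)=14
after path 5 (11→4→1→10→8, push 1): res(6,7)=14
after path 6 (11→6→7→0→8, push 4): res(6,7)=10
after path 7 (11→6→7→3→8, push 1): res(6,7)=9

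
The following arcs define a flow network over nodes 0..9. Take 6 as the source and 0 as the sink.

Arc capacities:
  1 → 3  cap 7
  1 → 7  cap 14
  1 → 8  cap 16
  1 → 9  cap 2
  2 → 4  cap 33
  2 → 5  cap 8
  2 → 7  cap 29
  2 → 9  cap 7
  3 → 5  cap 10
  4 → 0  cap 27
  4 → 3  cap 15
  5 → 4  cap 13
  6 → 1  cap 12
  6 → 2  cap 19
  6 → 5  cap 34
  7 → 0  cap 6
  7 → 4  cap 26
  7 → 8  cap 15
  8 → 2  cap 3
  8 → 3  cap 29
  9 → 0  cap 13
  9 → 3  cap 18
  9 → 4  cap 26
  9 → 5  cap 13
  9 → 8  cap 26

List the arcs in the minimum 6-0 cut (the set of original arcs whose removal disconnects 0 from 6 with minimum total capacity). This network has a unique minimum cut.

augment #1: 6→1→7→0 push 6
augment #2: 6→1→9→0 push 2
augment #3: 6→2→4→0 push 19
augment #4: 6→5→4→0 push 8
augment #5: 6→1→8→2→9→0 push 3
augment #6: 6→5→4→2→9→0 push 4
max flow = 42; residual-reachable set from 6 gives S-side
cut edges (S→T): {(1,9), (2,9), (4,0), (7,0)} total cap 42

Min-cut arcs: {(1,9), (2,9), (4,0), (7,0)} (total capacity 42)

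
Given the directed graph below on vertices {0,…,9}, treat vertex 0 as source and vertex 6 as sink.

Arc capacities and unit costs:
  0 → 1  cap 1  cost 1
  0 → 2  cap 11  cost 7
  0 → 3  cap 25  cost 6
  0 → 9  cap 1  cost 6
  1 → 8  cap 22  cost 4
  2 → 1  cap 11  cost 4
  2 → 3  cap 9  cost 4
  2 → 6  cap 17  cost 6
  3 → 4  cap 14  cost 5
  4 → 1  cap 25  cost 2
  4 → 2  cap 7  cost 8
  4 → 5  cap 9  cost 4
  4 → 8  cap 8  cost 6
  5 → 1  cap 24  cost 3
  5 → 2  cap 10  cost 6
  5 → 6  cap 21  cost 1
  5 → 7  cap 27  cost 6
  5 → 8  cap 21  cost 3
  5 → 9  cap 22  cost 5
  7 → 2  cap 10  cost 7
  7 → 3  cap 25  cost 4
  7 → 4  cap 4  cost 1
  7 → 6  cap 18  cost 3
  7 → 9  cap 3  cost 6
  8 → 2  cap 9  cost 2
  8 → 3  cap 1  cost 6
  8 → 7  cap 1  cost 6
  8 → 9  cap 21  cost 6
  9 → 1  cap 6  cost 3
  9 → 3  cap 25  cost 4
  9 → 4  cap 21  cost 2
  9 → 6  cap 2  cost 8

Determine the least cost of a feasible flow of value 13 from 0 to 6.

Minimum cost for 13 units: 169

shortest-cost path #1: 0→2→6 push 11 @ unit cost 13 (adds 143)
shortest-cost path #2: 0→1→8→2→6 push 1 @ unit cost 13 (adds 13)
shortest-cost path #3: 0→9→4→5→6 push 1 @ unit cost 13 (adds 13)
total cost = 169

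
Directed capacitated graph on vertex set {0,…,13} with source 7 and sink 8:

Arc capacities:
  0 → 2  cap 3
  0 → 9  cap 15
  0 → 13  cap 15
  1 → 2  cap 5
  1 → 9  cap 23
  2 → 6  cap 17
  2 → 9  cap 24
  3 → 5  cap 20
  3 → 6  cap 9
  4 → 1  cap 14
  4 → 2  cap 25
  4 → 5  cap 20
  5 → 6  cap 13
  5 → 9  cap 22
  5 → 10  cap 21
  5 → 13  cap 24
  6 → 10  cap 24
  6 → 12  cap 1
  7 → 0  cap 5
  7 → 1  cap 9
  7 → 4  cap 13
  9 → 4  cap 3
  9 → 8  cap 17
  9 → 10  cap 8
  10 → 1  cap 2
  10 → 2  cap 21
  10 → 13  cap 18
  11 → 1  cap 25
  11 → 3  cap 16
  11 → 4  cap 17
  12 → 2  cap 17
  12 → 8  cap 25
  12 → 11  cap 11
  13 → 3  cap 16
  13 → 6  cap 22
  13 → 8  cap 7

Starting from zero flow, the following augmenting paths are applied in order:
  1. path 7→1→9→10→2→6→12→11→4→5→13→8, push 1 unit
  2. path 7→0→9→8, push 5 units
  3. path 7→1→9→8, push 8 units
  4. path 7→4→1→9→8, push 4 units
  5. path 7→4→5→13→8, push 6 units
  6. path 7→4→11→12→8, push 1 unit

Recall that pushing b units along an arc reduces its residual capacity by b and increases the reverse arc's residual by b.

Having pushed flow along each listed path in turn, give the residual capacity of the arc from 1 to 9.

Residual capacity of (1,9): 10

after path 1 (7→1→9→10→2→6→12→11→4→5→13→8, push 1): res(1,9)=22
after path 2 (7→0→9→8, push 5): res(1,9)=22
after path 3 (7→1→9→8, push 8): res(1,9)=14
after path 4 (7→4→1→9→8, push 4): res(1,9)=10
after path 5 (7→4→5→13→8, push 6): res(1,9)=10
after path 6 (7→4→11→12→8, push 1): res(1,9)=10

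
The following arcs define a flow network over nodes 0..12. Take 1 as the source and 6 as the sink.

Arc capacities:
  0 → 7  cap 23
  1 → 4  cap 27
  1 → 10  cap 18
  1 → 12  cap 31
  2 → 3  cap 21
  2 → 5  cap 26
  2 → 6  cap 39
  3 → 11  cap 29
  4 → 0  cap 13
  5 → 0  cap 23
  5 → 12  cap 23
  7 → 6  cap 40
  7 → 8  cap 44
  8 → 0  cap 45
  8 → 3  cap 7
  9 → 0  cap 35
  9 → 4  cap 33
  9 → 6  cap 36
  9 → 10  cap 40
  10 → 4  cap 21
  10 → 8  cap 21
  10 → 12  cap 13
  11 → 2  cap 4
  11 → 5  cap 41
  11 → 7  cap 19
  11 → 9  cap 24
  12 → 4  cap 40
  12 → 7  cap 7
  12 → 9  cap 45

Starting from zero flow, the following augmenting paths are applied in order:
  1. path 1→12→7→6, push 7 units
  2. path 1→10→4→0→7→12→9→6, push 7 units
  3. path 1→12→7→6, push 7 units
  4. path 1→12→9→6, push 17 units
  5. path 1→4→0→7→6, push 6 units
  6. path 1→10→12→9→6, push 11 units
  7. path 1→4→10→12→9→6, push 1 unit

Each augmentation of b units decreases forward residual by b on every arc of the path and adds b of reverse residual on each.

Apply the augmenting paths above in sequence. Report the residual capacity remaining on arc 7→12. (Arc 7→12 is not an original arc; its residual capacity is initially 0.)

after path 1 (1→12→7→6, push 7): res(7,12)=7
after path 2 (1→10→4→0→7→12→9→6, push 7): res(7,12)=0
after path 3 (1→12→7→6, push 7): res(7,12)=7
after path 4 (1→12→9→6, push 17): res(7,12)=7
after path 5 (1→4→0→7→6, push 6): res(7,12)=7
after path 6 (1→10→12→9→6, push 11): res(7,12)=7
after path 7 (1→4→10→12→9→6, push 1): res(7,12)=7

Residual capacity of (7,12): 7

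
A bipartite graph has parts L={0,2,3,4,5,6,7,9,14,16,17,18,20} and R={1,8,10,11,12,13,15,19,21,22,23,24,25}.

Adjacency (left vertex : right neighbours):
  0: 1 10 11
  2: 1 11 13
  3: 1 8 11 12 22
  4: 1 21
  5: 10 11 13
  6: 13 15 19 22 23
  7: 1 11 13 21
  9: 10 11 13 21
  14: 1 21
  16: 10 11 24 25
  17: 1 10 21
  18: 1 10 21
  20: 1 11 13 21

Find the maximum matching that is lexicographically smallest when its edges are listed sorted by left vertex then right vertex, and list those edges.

|M| = 8 (so the lex-smallest maximum matching has 8 edges)
process left vertices in ascending order; for each, take the smallest-labelled available neighbour that still permits 8 edges overall, or leave it unmatched if none does
lex-smallest matching: {0-1, 2-11, 3-8, 4-21, 5-10, 6-15, 7-13, 16-24}

Lex-smallest maximum matching: {(0,1), (2,11), (3,8), (4,21), (5,10), (6,15), (7,13), (16,24)}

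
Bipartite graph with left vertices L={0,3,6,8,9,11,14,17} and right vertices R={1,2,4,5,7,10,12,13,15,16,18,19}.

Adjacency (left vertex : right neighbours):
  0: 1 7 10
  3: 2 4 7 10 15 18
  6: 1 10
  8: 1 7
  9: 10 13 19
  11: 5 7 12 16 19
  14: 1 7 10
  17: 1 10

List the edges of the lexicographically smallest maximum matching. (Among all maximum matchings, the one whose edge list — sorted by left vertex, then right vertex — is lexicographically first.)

|M| = 6 (so the lex-smallest maximum matching has 6 edges)
process left vertices in ascending order; for each, take the smallest-labelled available neighbour that still permits 6 edges overall, or leave it unmatched if none does
lex-smallest matching: {0-1, 3-2, 6-10, 8-7, 9-13, 11-5}

Lex-smallest maximum matching: {(0,1), (3,2), (6,10), (8,7), (9,13), (11,5)}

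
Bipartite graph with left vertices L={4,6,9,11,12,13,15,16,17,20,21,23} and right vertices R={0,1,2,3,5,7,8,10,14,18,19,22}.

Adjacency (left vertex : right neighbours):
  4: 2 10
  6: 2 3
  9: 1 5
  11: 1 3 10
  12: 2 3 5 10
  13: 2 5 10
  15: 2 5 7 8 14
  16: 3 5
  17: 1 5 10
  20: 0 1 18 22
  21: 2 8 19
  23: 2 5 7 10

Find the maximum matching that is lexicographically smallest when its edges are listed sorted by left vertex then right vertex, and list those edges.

Lex-smallest maximum matching: {(4,2), (6,3), (9,1), (11,10), (12,5), (15,8), (20,0), (21,19), (23,7)}

|M| = 9 (so the lex-smallest maximum matching has 9 edges)
process left vertices in ascending order; for each, take the smallest-labelled available neighbour that still permits 9 edges overall, or leave it unmatched if none does
lex-smallest matching: {4-2, 6-3, 9-1, 11-10, 12-5, 15-8, 20-0, 21-19, 23-7}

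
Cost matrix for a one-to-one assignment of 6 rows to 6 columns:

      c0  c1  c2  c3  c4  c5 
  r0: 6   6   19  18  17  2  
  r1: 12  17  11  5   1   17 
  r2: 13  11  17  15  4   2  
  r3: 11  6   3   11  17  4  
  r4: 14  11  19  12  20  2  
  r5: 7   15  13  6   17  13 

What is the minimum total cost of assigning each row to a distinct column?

optimal assignment: row0→col1 (cost 6), row1→col3 (cost 5), row2→col4 (cost 4), row3→col2 (cost 3), row4→col5 (cost 2), row5→col0 (cost 7)
total = 6 + 5 + 4 + 3 + 2 + 7 = 27

Minimum assignment cost: 27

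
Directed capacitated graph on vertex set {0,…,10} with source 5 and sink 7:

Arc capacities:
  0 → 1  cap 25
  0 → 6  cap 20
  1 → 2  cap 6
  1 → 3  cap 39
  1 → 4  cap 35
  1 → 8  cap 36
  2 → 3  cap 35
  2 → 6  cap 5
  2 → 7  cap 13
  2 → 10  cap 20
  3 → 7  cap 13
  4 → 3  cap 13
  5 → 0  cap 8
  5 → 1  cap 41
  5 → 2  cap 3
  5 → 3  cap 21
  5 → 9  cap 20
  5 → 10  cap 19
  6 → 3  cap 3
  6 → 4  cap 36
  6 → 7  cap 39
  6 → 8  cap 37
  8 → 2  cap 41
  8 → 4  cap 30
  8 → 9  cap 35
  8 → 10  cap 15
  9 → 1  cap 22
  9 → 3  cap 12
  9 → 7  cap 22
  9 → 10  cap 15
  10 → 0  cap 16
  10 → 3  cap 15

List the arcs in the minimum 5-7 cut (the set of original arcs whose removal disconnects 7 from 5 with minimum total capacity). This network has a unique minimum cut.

augment #1: 5→2→7 push 3
augment #2: 5→3→7 push 13
augment #3: 5→9→7 push 20
augment #4: 5→0→6→7 push 8
augment #5: 5→1→2→7 push 6
augment #6: 5→1→8→2→7 push 4
augment #7: 5→1→8→9→7 push 2
augment #8: 5→10→0→6→7 push 12
augment #9: 5→1→8→2→6→7 push 5
max flow = 73; residual-reachable set from 5 gives S-side
cut edges (S→T): {(0,6), (2,6), (2,7), (3,7), (9,7)} total cap 73

Min-cut arcs: {(0,6), (2,6), (2,7), (3,7), (9,7)} (total capacity 73)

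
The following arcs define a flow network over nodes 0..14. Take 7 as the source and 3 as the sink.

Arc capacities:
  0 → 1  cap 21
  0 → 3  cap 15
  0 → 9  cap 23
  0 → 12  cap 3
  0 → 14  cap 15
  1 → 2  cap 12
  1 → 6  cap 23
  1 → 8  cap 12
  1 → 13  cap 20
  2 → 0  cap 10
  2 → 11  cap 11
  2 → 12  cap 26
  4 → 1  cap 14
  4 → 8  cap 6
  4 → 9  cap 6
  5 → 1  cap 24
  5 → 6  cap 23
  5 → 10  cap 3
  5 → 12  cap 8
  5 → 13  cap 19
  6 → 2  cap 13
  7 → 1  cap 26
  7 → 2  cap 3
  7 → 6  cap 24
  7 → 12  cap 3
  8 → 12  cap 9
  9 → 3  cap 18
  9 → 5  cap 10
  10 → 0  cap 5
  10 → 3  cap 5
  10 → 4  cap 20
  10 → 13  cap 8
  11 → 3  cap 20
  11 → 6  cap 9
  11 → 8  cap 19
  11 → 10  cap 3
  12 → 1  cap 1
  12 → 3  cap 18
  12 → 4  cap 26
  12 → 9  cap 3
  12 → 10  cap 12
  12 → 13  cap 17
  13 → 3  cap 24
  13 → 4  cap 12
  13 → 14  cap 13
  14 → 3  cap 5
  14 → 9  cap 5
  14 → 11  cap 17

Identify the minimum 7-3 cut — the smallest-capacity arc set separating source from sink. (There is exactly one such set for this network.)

Min-cut arcs: {(6,2), (7,1), (7,2), (7,12)} (total capacity 45)

augment #1: 7→12→3 push 3
augment #2: 7→1→13→3 push 20
augment #3: 7→2→0→3 push 3
augment #4: 7→1→2→0→3 push 6
augment #5: 7→6→2→0→3 push 1
augment #6: 7→6→2→11→3 push 11
augment #7: 7→6→2→12→3 push 1
max flow = 45; residual-reachable set from 7 gives S-side
cut edges (S→T): {(6,2), (7,1), (7,2), (7,12)} total cap 45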